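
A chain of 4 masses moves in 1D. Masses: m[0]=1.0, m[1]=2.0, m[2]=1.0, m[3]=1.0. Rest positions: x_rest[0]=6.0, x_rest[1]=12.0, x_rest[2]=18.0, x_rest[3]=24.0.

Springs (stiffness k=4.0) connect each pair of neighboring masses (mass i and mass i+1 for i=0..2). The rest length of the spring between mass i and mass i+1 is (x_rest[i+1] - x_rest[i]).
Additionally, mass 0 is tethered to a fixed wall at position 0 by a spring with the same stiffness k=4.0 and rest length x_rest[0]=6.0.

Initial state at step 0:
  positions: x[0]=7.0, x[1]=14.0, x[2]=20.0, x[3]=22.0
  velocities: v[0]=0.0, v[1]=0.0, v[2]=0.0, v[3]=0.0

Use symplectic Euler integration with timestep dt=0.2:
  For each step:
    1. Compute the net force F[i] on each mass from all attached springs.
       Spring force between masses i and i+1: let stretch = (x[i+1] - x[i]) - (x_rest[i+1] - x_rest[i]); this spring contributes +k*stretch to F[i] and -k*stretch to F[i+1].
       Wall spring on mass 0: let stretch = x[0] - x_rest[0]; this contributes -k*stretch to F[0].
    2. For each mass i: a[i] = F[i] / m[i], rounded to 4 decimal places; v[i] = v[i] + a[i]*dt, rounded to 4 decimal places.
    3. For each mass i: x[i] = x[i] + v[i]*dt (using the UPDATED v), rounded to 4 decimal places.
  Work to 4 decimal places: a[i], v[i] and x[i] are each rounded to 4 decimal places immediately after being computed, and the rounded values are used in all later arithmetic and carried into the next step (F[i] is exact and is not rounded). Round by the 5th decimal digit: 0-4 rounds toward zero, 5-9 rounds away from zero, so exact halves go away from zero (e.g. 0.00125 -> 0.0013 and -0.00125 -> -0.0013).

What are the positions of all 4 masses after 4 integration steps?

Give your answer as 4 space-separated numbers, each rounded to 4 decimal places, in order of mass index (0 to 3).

Step 0: x=[7.0000 14.0000 20.0000 22.0000] v=[0.0000 0.0000 0.0000 0.0000]
Step 1: x=[7.0000 13.9200 19.3600 22.6400] v=[0.0000 -0.4000 -3.2000 3.2000]
Step 2: x=[6.9872 13.7216 18.3744 23.7152] v=[-0.0640 -0.9920 -4.9280 5.3760]
Step 3: x=[6.9340 13.3567 17.4989 24.8959] v=[-0.2662 -1.8246 -4.3776 5.9034]
Step 4: x=[6.7990 12.8093 17.1441 25.8531] v=[-0.6752 -2.7368 -1.7738 4.7858]

Answer: 6.7990 12.8093 17.1441 25.8531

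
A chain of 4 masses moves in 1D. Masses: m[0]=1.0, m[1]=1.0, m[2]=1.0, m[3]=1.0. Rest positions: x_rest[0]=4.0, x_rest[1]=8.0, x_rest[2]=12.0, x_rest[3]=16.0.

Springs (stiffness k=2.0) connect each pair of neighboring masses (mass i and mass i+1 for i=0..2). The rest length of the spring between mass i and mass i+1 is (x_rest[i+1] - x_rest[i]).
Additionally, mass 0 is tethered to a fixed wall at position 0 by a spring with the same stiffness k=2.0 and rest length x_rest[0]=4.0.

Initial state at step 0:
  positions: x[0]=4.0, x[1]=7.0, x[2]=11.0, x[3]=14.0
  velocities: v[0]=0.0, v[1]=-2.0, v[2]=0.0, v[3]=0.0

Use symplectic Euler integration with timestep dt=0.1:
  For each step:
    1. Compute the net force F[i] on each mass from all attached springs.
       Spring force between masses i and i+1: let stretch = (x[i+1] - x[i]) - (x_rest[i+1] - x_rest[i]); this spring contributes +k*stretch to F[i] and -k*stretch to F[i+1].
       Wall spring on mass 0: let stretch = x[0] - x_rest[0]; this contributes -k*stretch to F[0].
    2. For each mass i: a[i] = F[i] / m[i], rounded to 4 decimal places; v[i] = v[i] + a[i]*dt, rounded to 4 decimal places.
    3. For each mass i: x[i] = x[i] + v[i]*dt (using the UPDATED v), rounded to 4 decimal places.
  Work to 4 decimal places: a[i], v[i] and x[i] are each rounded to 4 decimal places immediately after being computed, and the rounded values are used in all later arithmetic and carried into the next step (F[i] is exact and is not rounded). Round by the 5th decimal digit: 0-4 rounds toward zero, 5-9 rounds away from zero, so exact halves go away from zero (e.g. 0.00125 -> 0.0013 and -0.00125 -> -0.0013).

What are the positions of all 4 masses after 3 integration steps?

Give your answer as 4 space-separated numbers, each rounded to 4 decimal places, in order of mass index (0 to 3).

Answer: 3.8702 6.5436 10.8722 14.1160

Derivation:
Step 0: x=[4.0000 7.0000 11.0000 14.0000] v=[0.0000 -2.0000 0.0000 0.0000]
Step 1: x=[3.9800 6.8200 10.9800 14.0200] v=[-0.2000 -1.8000 -0.2000 0.2000]
Step 2: x=[3.9372 6.6664 10.9376 14.0592] v=[-0.4280 -1.5360 -0.4240 0.3920]
Step 3: x=[3.8702 6.5436 10.8722 14.1160] v=[-0.6696 -1.2276 -0.6539 0.5677]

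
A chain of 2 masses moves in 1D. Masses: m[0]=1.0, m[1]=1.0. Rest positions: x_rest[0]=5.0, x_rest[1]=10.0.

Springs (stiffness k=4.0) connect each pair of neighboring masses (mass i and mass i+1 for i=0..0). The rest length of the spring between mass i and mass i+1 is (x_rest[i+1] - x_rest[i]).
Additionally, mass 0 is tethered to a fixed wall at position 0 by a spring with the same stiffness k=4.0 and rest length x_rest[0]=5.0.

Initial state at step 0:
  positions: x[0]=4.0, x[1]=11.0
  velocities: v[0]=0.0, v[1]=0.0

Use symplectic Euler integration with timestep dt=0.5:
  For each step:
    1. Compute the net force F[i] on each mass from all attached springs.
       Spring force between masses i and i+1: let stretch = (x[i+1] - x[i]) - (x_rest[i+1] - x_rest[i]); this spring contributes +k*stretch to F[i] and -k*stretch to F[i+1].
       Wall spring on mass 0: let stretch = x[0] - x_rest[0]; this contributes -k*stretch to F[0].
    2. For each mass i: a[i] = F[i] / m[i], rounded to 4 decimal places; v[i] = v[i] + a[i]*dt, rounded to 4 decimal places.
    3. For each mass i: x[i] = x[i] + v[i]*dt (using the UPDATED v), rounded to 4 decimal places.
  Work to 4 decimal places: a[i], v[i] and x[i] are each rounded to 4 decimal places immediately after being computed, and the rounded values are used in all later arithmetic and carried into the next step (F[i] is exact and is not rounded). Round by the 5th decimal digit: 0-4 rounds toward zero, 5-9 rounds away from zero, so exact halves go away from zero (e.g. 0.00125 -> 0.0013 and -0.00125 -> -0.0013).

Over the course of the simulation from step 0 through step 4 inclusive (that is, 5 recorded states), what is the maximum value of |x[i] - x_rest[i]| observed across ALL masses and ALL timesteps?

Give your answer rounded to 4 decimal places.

Step 0: x=[4.0000 11.0000] v=[0.0000 0.0000]
Step 1: x=[7.0000 9.0000] v=[6.0000 -4.0000]
Step 2: x=[5.0000 10.0000] v=[-4.0000 2.0000]
Step 3: x=[3.0000 11.0000] v=[-4.0000 2.0000]
Step 4: x=[6.0000 9.0000] v=[6.0000 -4.0000]
Max displacement = 2.0000

Answer: 2.0000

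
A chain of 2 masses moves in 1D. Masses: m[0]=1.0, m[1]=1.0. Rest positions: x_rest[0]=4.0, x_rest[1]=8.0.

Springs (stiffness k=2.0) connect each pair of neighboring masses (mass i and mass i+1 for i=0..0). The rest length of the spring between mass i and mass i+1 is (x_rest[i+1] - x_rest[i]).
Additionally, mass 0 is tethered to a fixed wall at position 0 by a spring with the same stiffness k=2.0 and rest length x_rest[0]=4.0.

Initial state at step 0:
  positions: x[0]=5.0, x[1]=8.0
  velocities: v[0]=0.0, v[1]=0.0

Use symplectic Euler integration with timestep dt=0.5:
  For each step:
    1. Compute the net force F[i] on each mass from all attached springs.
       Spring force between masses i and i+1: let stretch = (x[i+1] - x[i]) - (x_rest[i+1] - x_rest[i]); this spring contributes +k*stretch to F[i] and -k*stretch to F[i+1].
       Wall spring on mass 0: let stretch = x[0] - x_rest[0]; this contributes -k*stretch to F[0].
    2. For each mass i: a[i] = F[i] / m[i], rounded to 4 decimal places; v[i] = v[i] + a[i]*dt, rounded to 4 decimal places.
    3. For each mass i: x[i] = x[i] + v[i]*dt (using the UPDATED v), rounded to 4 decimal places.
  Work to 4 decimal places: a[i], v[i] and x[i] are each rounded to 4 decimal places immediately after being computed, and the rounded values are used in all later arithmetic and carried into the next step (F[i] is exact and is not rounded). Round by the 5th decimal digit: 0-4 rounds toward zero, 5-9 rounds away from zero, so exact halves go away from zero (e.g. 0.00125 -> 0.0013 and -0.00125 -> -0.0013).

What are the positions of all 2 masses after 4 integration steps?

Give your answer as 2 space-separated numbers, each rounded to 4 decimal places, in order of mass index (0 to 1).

Step 0: x=[5.0000 8.0000] v=[0.0000 0.0000]
Step 1: x=[4.0000 8.5000] v=[-2.0000 1.0000]
Step 2: x=[3.2500 8.7500] v=[-1.5000 0.5000]
Step 3: x=[3.6250 8.2500] v=[0.7500 -1.0000]
Step 4: x=[4.5000 7.4375] v=[1.7500 -1.6250]

Answer: 4.5000 7.4375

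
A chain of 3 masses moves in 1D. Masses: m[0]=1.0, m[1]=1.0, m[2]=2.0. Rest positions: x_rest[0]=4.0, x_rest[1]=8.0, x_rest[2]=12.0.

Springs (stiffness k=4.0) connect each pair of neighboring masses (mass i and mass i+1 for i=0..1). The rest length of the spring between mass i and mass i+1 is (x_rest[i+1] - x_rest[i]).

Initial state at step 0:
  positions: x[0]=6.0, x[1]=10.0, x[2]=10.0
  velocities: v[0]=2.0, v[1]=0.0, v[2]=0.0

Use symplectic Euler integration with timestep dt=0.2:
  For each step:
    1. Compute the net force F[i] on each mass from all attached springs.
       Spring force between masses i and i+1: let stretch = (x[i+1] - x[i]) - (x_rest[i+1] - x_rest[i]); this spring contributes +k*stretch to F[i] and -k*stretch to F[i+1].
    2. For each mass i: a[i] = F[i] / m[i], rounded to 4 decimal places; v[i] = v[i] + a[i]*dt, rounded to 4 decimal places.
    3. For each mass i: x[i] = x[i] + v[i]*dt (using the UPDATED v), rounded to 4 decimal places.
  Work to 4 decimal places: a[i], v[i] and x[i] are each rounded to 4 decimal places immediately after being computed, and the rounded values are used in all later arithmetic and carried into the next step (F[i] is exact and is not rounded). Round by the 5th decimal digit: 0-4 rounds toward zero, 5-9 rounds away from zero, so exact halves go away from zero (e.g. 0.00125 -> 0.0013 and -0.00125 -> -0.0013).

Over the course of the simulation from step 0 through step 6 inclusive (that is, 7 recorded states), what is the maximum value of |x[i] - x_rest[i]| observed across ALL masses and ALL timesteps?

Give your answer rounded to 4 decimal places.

Step 0: x=[6.0000 10.0000 10.0000] v=[2.0000 0.0000 0.0000]
Step 1: x=[6.4000 9.3600 10.3200] v=[2.0000 -3.2000 1.6000]
Step 2: x=[6.6336 8.4000 10.8832] v=[1.1680 -4.8000 2.8160]
Step 3: x=[6.5098 7.5547 11.5677] v=[-0.6189 -4.2266 3.4227]
Step 4: x=[5.9132 7.1843 12.2512] v=[-2.9830 -1.8521 3.4175]
Step 5: x=[4.8800 7.4212 12.8493] v=[-5.1661 1.1845 2.9907]
Step 6: x=[3.6134 8.1200 13.3332] v=[-6.3331 3.4940 2.4195]
Max displacement = 2.6336

Answer: 2.6336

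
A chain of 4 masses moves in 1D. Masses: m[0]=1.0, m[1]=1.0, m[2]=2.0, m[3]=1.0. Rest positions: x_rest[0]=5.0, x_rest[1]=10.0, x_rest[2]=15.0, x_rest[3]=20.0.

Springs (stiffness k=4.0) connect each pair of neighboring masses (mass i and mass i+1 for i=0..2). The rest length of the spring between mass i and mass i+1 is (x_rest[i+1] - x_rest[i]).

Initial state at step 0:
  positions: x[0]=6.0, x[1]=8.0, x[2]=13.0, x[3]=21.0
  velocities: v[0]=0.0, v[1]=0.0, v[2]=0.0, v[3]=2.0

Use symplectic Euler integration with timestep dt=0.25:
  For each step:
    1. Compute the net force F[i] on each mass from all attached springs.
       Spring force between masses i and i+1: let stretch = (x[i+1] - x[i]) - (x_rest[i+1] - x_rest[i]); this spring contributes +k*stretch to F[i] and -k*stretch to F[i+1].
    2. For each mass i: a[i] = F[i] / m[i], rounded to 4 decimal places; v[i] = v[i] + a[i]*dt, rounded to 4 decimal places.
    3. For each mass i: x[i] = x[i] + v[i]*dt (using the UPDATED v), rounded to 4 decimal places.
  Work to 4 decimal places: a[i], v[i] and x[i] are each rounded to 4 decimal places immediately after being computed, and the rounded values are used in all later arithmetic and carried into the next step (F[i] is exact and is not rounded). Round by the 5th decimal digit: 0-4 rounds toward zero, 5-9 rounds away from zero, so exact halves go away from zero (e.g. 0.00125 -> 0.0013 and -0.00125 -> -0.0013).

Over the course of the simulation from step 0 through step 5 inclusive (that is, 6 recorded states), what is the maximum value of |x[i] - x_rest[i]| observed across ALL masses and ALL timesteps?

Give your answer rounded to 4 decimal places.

Step 0: x=[6.0000 8.0000 13.0000 21.0000] v=[0.0000 0.0000 0.0000 2.0000]
Step 1: x=[5.2500 8.7500 13.3750 20.7500] v=[-3.0000 3.0000 1.5000 -1.0000]
Step 2: x=[4.1250 9.7813 14.0938 19.9063] v=[-4.5000 4.1250 2.8750 -3.3750]
Step 3: x=[3.1641 10.4766 15.0001 18.8594] v=[-3.8437 2.7812 3.6250 -4.1875]
Step 4: x=[2.7813 10.4747 15.8233 18.0977] v=[-1.5312 -0.0078 3.2929 -3.0468]
Step 5: x=[3.0719 9.8866 16.2623 18.0174] v=[1.1622 -2.3526 1.7558 -0.3212]
Max displacement = 2.2187

Answer: 2.2187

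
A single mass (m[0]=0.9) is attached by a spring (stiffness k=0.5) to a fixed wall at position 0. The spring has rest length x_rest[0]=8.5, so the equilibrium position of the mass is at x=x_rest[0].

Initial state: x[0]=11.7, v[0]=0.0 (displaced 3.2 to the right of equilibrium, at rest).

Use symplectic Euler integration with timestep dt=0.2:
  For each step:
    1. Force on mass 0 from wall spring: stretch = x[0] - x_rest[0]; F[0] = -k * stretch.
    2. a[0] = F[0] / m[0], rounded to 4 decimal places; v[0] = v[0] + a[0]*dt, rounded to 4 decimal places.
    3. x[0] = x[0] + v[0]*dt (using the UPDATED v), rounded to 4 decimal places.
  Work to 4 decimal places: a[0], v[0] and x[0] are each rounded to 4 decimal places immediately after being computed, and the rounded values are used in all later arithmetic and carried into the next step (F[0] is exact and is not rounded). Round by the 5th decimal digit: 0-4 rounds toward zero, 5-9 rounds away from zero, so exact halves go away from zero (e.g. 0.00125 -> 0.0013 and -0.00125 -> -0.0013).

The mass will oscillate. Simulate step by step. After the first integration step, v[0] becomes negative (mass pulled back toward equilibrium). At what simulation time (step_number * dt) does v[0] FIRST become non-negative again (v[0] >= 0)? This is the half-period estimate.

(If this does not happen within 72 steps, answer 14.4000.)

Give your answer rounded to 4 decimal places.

Answer: 4.4000

Derivation:
Step 0: x=[11.7000] v=[0.0000]
Step 1: x=[11.6289] v=[-0.3556]
Step 2: x=[11.4882] v=[-0.7033]
Step 3: x=[11.2811] v=[-1.0353]
Step 4: x=[11.0122] v=[-1.3443]
Step 5: x=[10.6875] v=[-1.6234]
Step 6: x=[10.3142] v=[-1.8665]
Step 7: x=[9.9006] v=[-2.0681]
Step 8: x=[9.4559] v=[-2.2237]
Step 9: x=[8.9899] v=[-2.3299]
Step 10: x=[8.5130] v=[-2.3843]
Step 11: x=[8.0359] v=[-2.3857]
Step 12: x=[7.5691] v=[-2.3341]
Step 13: x=[7.1230] v=[-2.2307]
Step 14: x=[6.7075] v=[-2.0777]
Step 15: x=[6.3318] v=[-1.8785]
Step 16: x=[6.0043] v=[-1.6376]
Step 17: x=[5.7322] v=[-1.3603]
Step 18: x=[5.5216] v=[-1.0528]
Step 19: x=[5.3772] v=[-0.7219]
Step 20: x=[5.3022] v=[-0.3749]
Step 21: x=[5.2983] v=[-0.0196]
Step 22: x=[5.3655] v=[0.3361]
First v>=0 after going negative at step 22, time=4.4000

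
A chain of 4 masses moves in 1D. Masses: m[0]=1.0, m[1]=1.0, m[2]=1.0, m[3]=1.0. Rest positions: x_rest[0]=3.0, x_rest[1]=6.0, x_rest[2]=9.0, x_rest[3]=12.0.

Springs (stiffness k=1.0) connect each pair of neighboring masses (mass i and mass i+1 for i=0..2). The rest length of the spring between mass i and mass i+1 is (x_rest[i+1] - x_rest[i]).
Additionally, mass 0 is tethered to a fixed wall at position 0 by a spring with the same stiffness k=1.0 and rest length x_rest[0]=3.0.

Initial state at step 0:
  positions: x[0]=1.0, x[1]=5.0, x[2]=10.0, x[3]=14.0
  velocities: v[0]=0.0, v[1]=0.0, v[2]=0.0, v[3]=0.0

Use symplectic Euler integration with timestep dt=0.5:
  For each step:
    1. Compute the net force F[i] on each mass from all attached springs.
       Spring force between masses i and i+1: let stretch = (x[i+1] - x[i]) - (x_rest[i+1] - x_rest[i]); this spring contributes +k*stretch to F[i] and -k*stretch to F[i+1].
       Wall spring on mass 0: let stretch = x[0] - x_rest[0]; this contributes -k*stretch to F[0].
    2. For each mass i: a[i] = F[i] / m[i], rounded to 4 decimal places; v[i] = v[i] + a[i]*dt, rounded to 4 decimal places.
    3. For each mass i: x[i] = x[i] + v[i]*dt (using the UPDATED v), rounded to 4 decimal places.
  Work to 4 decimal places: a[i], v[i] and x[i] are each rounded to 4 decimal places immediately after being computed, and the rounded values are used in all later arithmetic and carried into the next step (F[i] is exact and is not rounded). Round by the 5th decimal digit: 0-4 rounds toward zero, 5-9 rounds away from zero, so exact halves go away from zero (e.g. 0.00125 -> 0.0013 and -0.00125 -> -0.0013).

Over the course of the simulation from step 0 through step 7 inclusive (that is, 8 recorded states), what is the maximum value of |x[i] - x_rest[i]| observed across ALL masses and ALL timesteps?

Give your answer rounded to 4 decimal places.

Step 0: x=[1.0000 5.0000 10.0000 14.0000] v=[0.0000 0.0000 0.0000 0.0000]
Step 1: x=[1.7500 5.2500 9.7500 13.7500] v=[1.5000 0.5000 -0.5000 -0.5000]
Step 2: x=[2.9375 5.7500 9.3750 13.2500] v=[2.3750 1.0000 -0.7500 -1.0000]
Step 3: x=[4.0938 6.4532 9.0625 12.5313] v=[2.3125 1.4063 -0.6250 -1.4375]
Step 4: x=[4.8165 7.2189 8.9649 11.6954] v=[1.4453 1.5313 -0.1953 -1.6719]
Step 5: x=[4.9357 7.8205 9.1134 10.9268] v=[0.2383 1.2031 0.2970 -1.5372]
Step 6: x=[4.5421 8.0241 9.3921 10.4549] v=[-0.7872 0.4072 0.5573 -0.9439]
Step 7: x=[3.8835 7.6992 9.5945 10.4673] v=[-1.3173 -0.6498 0.4047 0.0247]
Max displacement = 2.0241

Answer: 2.0241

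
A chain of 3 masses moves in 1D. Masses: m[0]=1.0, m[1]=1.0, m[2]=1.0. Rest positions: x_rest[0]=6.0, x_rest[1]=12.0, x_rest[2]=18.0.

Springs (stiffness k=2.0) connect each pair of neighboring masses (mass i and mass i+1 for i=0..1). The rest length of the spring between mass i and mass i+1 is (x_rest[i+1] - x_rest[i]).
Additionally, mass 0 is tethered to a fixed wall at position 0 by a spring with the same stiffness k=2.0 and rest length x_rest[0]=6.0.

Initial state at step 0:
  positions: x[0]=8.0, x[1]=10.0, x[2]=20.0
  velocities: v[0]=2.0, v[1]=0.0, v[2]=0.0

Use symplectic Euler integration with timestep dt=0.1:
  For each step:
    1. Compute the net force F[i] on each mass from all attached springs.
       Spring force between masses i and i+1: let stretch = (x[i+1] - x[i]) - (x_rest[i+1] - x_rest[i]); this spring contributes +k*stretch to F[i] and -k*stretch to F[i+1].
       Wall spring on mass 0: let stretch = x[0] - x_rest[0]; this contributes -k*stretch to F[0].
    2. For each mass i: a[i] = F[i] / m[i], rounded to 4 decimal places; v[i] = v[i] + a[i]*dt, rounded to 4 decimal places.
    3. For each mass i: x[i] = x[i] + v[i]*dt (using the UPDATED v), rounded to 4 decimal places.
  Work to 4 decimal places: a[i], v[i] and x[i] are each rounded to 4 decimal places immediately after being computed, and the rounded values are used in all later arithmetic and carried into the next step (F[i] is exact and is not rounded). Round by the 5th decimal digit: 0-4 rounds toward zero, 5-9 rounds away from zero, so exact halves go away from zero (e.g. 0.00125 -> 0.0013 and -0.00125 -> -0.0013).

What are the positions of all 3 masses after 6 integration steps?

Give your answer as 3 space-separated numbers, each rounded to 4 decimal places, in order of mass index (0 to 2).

Step 0: x=[8.0000 10.0000 20.0000] v=[2.0000 0.0000 0.0000]
Step 1: x=[8.0800 10.1600 19.9200] v=[0.8000 1.6000 -0.8000]
Step 2: x=[8.0400 10.4736 19.7648] v=[-0.4000 3.1360 -1.5520]
Step 3: x=[7.8879 10.9244 19.5438] v=[-1.5213 4.5075 -2.2102]
Step 4: x=[7.6387 11.4868 19.2704] v=[-2.4916 5.6241 -2.7341]
Step 5: x=[7.3137 12.1279 18.9613] v=[-3.2497 6.4112 -3.0908]
Step 6: x=[6.9387 12.8094 18.6356] v=[-3.7496 6.8150 -3.2575]

Answer: 6.9387 12.8094 18.6356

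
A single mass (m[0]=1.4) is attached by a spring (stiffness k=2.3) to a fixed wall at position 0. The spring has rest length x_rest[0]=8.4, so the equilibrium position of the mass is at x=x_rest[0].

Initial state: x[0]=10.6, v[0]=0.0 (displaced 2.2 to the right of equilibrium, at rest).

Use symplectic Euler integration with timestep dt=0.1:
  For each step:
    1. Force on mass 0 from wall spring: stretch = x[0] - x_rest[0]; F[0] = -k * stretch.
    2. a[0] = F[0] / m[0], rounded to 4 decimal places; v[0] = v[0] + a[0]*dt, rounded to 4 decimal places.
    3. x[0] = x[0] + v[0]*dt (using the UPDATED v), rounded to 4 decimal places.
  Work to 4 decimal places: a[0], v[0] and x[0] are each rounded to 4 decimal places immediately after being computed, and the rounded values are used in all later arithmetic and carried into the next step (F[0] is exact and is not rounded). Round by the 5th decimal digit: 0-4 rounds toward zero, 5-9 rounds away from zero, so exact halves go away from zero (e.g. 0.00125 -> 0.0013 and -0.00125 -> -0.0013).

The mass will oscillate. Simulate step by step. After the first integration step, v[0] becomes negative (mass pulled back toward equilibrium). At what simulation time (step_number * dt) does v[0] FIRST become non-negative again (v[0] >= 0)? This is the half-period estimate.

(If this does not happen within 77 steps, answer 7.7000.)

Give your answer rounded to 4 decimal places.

Step 0: x=[10.6000] v=[0.0000]
Step 1: x=[10.5639] v=[-0.3614]
Step 2: x=[10.4922] v=[-0.7169]
Step 3: x=[10.3861] v=[-1.0606]
Step 4: x=[10.2474] v=[-1.3869]
Step 5: x=[10.0784] v=[-1.6904]
Step 6: x=[9.8818] v=[-1.9661]
Step 7: x=[9.6609] v=[-2.2095]
Step 8: x=[9.4192] v=[-2.4167]
Step 9: x=[9.1608] v=[-2.5841]
Step 10: x=[8.8899] v=[-2.7091]
Step 11: x=[8.6109] v=[-2.7896]
Step 12: x=[8.3285] v=[-2.8243]
Step 13: x=[8.0472] v=[-2.8126]
Step 14: x=[7.7717] v=[-2.7546]
Step 15: x=[7.5066] v=[-2.6514]
Step 16: x=[7.2561] v=[-2.5046]
Step 17: x=[7.0244] v=[-2.3167]
Step 18: x=[6.8153] v=[-2.0907]
Step 19: x=[6.6323] v=[-1.8304]
Step 20: x=[6.4783] v=[-1.5400]
Step 21: x=[6.3559] v=[-1.2243]
Step 22: x=[6.2671] v=[-0.8885]
Step 23: x=[6.2133] v=[-0.5381]
Step 24: x=[6.1954] v=[-0.1789]
Step 25: x=[6.2137] v=[0.1833]
First v>=0 after going negative at step 25, time=2.5000

Answer: 2.5000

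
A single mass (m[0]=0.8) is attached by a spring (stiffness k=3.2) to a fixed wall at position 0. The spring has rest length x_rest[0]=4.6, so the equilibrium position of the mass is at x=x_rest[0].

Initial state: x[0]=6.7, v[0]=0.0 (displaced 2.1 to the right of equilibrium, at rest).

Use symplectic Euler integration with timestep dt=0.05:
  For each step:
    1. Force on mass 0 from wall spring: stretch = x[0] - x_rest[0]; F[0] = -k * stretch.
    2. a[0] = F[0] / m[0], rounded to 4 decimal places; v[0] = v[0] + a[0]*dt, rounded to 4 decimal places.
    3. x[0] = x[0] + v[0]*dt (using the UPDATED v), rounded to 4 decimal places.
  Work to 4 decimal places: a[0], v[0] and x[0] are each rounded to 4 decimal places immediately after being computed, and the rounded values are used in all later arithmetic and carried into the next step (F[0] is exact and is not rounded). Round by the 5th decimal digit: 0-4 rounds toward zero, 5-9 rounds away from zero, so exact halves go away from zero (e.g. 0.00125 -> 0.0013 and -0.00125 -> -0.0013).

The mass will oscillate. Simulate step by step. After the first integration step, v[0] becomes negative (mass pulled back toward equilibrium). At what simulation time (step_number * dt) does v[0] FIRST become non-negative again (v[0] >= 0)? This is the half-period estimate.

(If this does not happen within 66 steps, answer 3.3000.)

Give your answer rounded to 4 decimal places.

Answer: 1.6000

Derivation:
Step 0: x=[6.7000] v=[0.0000]
Step 1: x=[6.6790] v=[-0.4200]
Step 2: x=[6.6372] v=[-0.8358]
Step 3: x=[6.5750] v=[-1.2432]
Step 4: x=[6.4931] v=[-1.6382]
Step 5: x=[6.3923] v=[-2.0168]
Step 6: x=[6.2735] v=[-2.3753]
Step 7: x=[6.1380] v=[-2.7100]
Step 8: x=[5.9871] v=[-3.0176]
Step 9: x=[5.8224] v=[-3.2950]
Step 10: x=[5.6454] v=[-3.5395]
Step 11: x=[5.4580] v=[-3.7486]
Step 12: x=[5.2620] v=[-3.9202]
Step 13: x=[5.0594] v=[-4.0526]
Step 14: x=[4.8522] v=[-4.1445]
Step 15: x=[4.6425] v=[-4.1949]
Step 16: x=[4.4323] v=[-4.2034]
Step 17: x=[4.2238] v=[-4.1699]
Step 18: x=[4.0191] v=[-4.0947]
Step 19: x=[3.8202] v=[-3.9785]
Step 20: x=[3.6291] v=[-3.8225]
Step 21: x=[3.4477] v=[-3.6283]
Step 22: x=[3.2778] v=[-3.3978]
Step 23: x=[3.1211] v=[-3.1334]
Step 24: x=[2.9792] v=[-2.8376]
Step 25: x=[2.8535] v=[-2.5134]
Step 26: x=[2.7453] v=[-2.1641]
Step 27: x=[2.6556] v=[-1.7932]
Step 28: x=[2.5854] v=[-1.4043]
Step 29: x=[2.5353] v=[-1.0014]
Step 30: x=[2.5059] v=[-0.5885]
Step 31: x=[2.4974] v=[-0.1697]
Step 32: x=[2.5099] v=[0.2508]
First v>=0 after going negative at step 32, time=1.6000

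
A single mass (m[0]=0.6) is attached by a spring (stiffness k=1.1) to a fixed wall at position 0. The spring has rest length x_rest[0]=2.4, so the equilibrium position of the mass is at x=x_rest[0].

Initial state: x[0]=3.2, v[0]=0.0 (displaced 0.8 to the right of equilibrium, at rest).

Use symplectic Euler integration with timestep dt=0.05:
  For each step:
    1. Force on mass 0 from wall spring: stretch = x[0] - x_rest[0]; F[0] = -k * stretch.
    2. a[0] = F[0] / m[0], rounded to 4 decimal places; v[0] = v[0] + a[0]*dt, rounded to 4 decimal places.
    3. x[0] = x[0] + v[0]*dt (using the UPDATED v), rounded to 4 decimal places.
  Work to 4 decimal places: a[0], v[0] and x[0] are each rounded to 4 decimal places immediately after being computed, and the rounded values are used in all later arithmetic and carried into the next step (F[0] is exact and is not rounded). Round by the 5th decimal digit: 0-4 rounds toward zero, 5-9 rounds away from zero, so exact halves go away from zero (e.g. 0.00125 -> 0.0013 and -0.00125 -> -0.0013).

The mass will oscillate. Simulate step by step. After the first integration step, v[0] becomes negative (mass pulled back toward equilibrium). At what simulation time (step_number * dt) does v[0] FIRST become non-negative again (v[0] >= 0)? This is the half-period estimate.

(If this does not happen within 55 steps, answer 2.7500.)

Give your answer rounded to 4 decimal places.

Step 0: x=[3.2000] v=[0.0000]
Step 1: x=[3.1963] v=[-0.0733]
Step 2: x=[3.1890] v=[-0.1463]
Step 3: x=[3.1781] v=[-0.2186]
Step 4: x=[3.1636] v=[-0.2899]
Step 5: x=[3.1456] v=[-0.3599]
Step 6: x=[3.1242] v=[-0.4282]
Step 7: x=[3.0995] v=[-0.4946]
Step 8: x=[3.0716] v=[-0.5587]
Step 9: x=[3.0406] v=[-0.6203]
Step 10: x=[3.0067] v=[-0.6790]
Step 11: x=[2.9700] v=[-0.7346]
Step 12: x=[2.9307] v=[-0.7869]
Step 13: x=[2.8889] v=[-0.8356]
Step 14: x=[2.8449] v=[-0.8804]
Step 15: x=[2.7988] v=[-0.9212]
Step 16: x=[2.7509] v=[-0.9578]
Step 17: x=[2.7014] v=[-0.9900]
Step 18: x=[2.6505] v=[-1.0176]
Step 19: x=[2.5985] v=[-1.0406]
Step 20: x=[2.5456] v=[-1.0588]
Step 21: x=[2.4920] v=[-1.0721]
Step 22: x=[2.4380] v=[-1.0805]
Step 23: x=[2.3838] v=[-1.0840]
Step 24: x=[2.3297] v=[-1.0825]
Step 25: x=[2.2759] v=[-1.0761]
Step 26: x=[2.2227] v=[-1.0647]
Step 27: x=[2.1703] v=[-1.0484]
Step 28: x=[2.1189] v=[-1.0273]
Step 29: x=[2.0688] v=[-1.0015]
Step 30: x=[2.0202] v=[-0.9711]
Step 31: x=[1.9734] v=[-0.9363]
Step 32: x=[1.9285] v=[-0.8972]
Step 33: x=[1.8858] v=[-0.8540]
Step 34: x=[1.8455] v=[-0.8069]
Step 35: x=[1.8077] v=[-0.7561]
Step 36: x=[1.7726] v=[-0.7018]
Step 37: x=[1.7404] v=[-0.6443]
Step 38: x=[1.7112] v=[-0.5838]
Step 39: x=[1.6852] v=[-0.5207]
Step 40: x=[1.6624] v=[-0.4552]
Step 41: x=[1.6430] v=[-0.3876]
Step 42: x=[1.6271] v=[-0.3182]
Step 43: x=[1.6147] v=[-0.2474]
Step 44: x=[1.6059] v=[-0.1754]
Step 45: x=[1.6008] v=[-0.1026]
Step 46: x=[1.5993] v=[-0.0293]
Step 47: x=[1.6015] v=[0.0441]
First v>=0 after going negative at step 47, time=2.3500

Answer: 2.3500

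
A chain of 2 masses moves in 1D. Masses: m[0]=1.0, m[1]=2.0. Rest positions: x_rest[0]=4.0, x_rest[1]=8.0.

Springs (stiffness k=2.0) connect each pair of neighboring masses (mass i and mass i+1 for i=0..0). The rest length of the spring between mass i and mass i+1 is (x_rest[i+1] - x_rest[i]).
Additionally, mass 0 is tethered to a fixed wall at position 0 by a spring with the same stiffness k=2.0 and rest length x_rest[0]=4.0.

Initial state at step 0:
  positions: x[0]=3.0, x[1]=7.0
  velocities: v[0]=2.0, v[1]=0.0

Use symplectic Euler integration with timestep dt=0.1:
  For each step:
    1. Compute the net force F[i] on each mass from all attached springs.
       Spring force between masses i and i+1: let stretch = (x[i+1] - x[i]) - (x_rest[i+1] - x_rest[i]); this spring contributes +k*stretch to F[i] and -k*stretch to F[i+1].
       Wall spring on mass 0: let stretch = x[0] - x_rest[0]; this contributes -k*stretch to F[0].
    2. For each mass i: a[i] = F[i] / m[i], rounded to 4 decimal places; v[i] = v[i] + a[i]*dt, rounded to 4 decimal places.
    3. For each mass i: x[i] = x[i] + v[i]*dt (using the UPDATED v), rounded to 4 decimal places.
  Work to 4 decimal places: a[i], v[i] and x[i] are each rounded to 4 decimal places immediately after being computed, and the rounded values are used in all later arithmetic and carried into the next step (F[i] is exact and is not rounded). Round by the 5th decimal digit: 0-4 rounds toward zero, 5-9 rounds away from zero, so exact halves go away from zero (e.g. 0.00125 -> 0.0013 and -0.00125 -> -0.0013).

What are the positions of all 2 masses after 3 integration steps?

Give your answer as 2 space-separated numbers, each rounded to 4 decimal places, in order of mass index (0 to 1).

Step 0: x=[3.0000 7.0000] v=[2.0000 0.0000]
Step 1: x=[3.2200 7.0000] v=[2.2000 0.0000]
Step 2: x=[3.4512 7.0022] v=[2.3120 0.0220]
Step 3: x=[3.6844 7.0089] v=[2.3320 0.0669]

Answer: 3.6844 7.0089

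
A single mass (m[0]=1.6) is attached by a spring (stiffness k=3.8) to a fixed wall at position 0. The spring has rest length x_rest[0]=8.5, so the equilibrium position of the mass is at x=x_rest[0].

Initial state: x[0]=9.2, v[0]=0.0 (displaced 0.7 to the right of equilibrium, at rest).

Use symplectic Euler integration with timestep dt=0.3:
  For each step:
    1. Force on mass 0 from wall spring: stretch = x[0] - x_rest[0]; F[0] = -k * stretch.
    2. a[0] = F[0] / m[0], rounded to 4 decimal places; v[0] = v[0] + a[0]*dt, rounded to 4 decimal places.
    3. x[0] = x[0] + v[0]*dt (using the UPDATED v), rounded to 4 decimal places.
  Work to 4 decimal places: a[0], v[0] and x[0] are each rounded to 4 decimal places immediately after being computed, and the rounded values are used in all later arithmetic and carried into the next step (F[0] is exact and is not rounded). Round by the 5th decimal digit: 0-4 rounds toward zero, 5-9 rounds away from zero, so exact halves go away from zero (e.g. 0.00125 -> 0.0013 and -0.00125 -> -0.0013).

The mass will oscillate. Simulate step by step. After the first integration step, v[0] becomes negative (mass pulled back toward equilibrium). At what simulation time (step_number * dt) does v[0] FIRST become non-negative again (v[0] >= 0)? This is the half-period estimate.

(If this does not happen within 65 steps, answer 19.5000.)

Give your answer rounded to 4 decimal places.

Step 0: x=[9.2000] v=[0.0000]
Step 1: x=[9.0504] v=[-0.4988]
Step 2: x=[8.7831] v=[-0.8910]
Step 3: x=[8.4553] v=[-1.0927]
Step 4: x=[8.1371] v=[-1.0608]
Step 5: x=[7.8964] v=[-0.8022]
Step 6: x=[7.7848] v=[-0.3721]
Step 7: x=[7.8261] v=[0.1375]
First v>=0 after going negative at step 7, time=2.1000

Answer: 2.1000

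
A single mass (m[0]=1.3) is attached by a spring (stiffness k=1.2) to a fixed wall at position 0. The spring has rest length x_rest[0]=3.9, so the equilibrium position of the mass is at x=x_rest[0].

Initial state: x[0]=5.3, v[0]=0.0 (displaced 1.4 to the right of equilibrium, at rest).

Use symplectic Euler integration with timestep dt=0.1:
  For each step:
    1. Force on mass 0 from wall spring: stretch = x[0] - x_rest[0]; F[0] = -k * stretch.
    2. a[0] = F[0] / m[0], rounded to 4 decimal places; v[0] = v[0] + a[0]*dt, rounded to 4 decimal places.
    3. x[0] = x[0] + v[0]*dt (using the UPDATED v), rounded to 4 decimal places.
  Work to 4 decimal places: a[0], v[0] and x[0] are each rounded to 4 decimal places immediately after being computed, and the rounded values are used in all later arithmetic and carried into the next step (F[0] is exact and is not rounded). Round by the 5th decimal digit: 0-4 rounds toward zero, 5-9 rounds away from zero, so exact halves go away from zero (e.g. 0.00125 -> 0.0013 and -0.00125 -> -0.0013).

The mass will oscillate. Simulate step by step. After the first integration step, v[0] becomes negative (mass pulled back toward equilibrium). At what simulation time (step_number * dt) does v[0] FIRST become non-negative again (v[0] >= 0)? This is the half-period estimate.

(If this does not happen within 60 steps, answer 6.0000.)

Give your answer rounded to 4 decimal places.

Answer: 3.3000

Derivation:
Step 0: x=[5.3000] v=[0.0000]
Step 1: x=[5.2871] v=[-0.1292]
Step 2: x=[5.2614] v=[-0.2572]
Step 3: x=[5.2231] v=[-0.3829]
Step 4: x=[5.1726] v=[-0.5050]
Step 5: x=[5.1104] v=[-0.6225]
Step 6: x=[5.0370] v=[-0.7342]
Step 7: x=[4.9531] v=[-0.8392]
Step 8: x=[4.8595] v=[-0.9364]
Step 9: x=[4.7570] v=[-1.0250]
Step 10: x=[4.6466] v=[-1.1041]
Step 11: x=[4.5293] v=[-1.1730]
Step 12: x=[4.4062] v=[-1.2311]
Step 13: x=[4.2784] v=[-1.2778]
Step 14: x=[4.1471] v=[-1.3127]
Step 15: x=[4.0136] v=[-1.3355]
Step 16: x=[3.8790] v=[-1.3460]
Step 17: x=[3.7446] v=[-1.3441]
Step 18: x=[3.6116] v=[-1.3298]
Step 19: x=[3.4813] v=[-1.3032]
Step 20: x=[3.3548] v=[-1.2646]
Step 21: x=[3.2334] v=[-1.2143]
Step 22: x=[3.1181] v=[-1.1528]
Step 23: x=[3.0100] v=[-1.0806]
Step 24: x=[2.9102] v=[-0.9985]
Step 25: x=[2.8195] v=[-0.9071]
Step 26: x=[2.7388] v=[-0.8074]
Step 27: x=[2.6688] v=[-0.7002]
Step 28: x=[2.6101] v=[-0.5866]
Step 29: x=[2.5634] v=[-0.4675]
Step 30: x=[2.5290] v=[-0.3441]
Step 31: x=[2.5072] v=[-0.2176]
Step 32: x=[2.4983] v=[-0.0890]
Step 33: x=[2.5023] v=[0.0404]
First v>=0 after going negative at step 33, time=3.3000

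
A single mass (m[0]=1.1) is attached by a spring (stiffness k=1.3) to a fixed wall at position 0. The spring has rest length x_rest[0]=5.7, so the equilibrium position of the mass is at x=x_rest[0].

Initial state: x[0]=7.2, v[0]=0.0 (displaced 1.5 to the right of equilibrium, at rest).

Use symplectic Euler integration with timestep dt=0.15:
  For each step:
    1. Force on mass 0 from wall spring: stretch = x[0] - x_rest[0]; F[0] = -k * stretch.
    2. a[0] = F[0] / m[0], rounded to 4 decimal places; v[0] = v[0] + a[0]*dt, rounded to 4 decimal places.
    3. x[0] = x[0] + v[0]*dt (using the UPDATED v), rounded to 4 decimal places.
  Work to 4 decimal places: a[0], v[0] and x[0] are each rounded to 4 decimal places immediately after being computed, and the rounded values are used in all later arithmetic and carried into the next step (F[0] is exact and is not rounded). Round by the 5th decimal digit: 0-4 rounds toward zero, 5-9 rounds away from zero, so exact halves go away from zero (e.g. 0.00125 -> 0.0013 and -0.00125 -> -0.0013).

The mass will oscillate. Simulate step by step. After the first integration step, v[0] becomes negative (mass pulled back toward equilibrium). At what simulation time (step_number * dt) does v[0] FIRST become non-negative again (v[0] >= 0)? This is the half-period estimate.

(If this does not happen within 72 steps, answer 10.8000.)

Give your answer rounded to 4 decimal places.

Step 0: x=[7.2000] v=[0.0000]
Step 1: x=[7.1601] v=[-0.2659]
Step 2: x=[7.0814] v=[-0.5247]
Step 3: x=[6.9660] v=[-0.7696]
Step 4: x=[6.8169] v=[-0.9940]
Step 5: x=[6.6381] v=[-1.1920]
Step 6: x=[6.4344] v=[-1.3583]
Step 7: x=[6.2111] v=[-1.4885]
Step 8: x=[5.9742] v=[-1.5791]
Step 9: x=[5.7300] v=[-1.6277]
Step 10: x=[5.4851] v=[-1.6330]
Step 11: x=[5.2459] v=[-1.5949]
Step 12: x=[5.0187] v=[-1.5144]
Step 13: x=[4.8097] v=[-1.3936]
Step 14: x=[4.6243] v=[-1.2358]
Step 15: x=[4.4675] v=[-1.0451]
Step 16: x=[4.3435] v=[-0.8266]
Step 17: x=[4.2556] v=[-0.5861]
Step 18: x=[4.2061] v=[-0.3301]
Step 19: x=[4.1963] v=[-0.0653]
Step 20: x=[4.2265] v=[0.2013]
First v>=0 after going negative at step 20, time=3.0000

Answer: 3.0000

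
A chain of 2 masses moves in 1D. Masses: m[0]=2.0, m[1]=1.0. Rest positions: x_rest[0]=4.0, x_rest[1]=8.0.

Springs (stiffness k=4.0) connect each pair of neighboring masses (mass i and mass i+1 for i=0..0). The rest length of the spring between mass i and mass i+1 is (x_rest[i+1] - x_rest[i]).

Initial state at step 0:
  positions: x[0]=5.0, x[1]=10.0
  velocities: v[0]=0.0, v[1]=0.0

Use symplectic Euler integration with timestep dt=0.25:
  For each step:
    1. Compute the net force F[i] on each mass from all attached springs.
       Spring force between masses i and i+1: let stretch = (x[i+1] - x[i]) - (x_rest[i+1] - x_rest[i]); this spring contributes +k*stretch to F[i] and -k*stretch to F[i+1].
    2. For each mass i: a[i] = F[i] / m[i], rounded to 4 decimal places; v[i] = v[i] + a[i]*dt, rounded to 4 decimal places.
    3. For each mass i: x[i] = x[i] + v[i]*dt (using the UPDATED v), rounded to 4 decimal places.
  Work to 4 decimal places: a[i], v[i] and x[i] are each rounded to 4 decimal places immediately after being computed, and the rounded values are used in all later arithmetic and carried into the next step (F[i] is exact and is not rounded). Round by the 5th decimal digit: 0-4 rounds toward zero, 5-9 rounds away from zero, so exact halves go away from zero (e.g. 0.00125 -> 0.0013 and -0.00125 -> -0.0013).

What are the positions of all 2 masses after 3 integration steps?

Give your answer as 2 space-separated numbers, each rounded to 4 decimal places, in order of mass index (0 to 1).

Answer: 5.5332 8.9336

Derivation:
Step 0: x=[5.0000 10.0000] v=[0.0000 0.0000]
Step 1: x=[5.1250 9.7500] v=[0.5000 -1.0000]
Step 2: x=[5.3281 9.3438] v=[0.8125 -1.6250]
Step 3: x=[5.5332 8.9336] v=[0.8204 -1.6407]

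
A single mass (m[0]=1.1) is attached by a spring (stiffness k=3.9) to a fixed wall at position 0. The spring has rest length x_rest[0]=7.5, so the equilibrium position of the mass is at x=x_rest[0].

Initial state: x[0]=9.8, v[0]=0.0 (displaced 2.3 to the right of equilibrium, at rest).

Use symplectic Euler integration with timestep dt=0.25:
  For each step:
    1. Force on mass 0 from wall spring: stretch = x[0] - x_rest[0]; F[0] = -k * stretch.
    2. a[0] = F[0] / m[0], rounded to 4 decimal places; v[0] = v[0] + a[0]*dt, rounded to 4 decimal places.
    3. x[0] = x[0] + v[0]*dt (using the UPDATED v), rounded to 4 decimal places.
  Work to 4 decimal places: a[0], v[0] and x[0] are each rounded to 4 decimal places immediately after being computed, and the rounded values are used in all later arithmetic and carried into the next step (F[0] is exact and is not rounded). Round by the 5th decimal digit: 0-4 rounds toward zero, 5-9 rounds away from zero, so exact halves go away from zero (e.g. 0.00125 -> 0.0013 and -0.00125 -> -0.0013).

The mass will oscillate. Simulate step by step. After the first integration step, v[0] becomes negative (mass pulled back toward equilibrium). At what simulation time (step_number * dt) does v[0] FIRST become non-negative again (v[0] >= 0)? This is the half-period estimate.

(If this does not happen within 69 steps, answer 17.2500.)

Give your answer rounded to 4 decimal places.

Step 0: x=[9.8000] v=[0.0000]
Step 1: x=[9.2904] v=[-2.0386]
Step 2: x=[8.3840] v=[-3.6256]
Step 3: x=[7.2817] v=[-4.4092]
Step 4: x=[6.2278] v=[-4.2157]
Step 5: x=[5.4558] v=[-3.0881]
Step 6: x=[5.1368] v=[-1.2762]
Step 7: x=[5.3414] v=[0.8185]
First v>=0 after going negative at step 7, time=1.7500

Answer: 1.7500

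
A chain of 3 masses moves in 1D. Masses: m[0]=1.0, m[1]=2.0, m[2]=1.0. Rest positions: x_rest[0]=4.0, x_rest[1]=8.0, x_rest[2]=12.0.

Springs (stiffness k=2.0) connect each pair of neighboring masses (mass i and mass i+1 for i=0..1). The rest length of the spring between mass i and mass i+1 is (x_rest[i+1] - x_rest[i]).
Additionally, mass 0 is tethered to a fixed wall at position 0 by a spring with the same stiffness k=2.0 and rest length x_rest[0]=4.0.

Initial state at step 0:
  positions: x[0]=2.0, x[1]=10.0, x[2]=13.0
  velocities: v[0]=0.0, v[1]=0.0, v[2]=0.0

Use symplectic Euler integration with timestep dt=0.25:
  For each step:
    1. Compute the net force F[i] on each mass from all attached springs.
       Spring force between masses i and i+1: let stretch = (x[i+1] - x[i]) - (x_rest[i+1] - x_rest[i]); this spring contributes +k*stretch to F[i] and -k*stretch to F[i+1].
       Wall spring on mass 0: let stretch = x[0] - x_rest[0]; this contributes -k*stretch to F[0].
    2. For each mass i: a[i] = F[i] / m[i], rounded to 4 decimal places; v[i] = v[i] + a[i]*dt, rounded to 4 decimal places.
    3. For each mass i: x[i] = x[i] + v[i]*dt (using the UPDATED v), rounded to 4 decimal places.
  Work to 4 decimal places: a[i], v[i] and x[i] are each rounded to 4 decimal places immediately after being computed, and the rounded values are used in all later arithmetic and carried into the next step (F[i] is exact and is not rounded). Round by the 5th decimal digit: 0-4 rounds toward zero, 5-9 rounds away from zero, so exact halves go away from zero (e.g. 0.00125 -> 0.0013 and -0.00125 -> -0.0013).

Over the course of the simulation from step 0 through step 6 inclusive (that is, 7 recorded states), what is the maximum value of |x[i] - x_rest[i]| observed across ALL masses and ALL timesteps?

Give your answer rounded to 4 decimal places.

Answer: 3.0540

Derivation:
Step 0: x=[2.0000 10.0000 13.0000] v=[0.0000 0.0000 0.0000]
Step 1: x=[2.7500 9.6875 13.1250] v=[3.0000 -1.2500 0.5000]
Step 2: x=[4.0235 9.1563 13.3203] v=[5.0938 -2.1250 0.7813]
Step 3: x=[5.4356 8.5645 13.4951] v=[5.6485 -2.3672 0.6993]
Step 4: x=[6.5594 8.0853 13.5536] v=[4.4952 -1.9168 0.2340]
Step 5: x=[7.0540 7.8525 13.4286] v=[1.9785 -0.9312 -0.5002]
Step 6: x=[6.7667 7.9183 13.1065] v=[-1.1493 0.2632 -1.2883]
Max displacement = 3.0540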